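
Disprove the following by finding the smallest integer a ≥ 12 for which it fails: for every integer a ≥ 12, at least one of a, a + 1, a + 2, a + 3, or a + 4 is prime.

The first 12 eligible values, up to a = 23, all satisfy the conclusion.
a = 24: 24 = 2 × 12; 25 = 5 × 5; 26 = 2 × 13; 27 = 3 × 9; 28 = 2 × 14 — all composite.
Hence a = 24 is a counterexample.

a = 24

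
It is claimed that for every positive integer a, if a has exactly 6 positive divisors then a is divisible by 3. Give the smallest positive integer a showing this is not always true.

a = 20

We need the least positive integer a for which a has exactly 6 positive divisors but a is not divisible by 3.
a = 12: τ(12) = 6; 12 mod 3 = 0.
a = 18: τ(18) = 6; 18 mod 3 = 0.
a = 20: τ(20) = 6; 20 mod 3 = 2.
Thus a = 20 disproves the claim, and no smaller a works.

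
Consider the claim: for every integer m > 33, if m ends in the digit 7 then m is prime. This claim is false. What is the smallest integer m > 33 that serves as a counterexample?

m = 37: 37 ends in 7 and is prime.
m = 47: 47 ends in 7 and is prime.
m = 57: 57 ends in 7; 57 = 3 × 19, composite.
Thus m = 57 disproves the claim, and no smaller m works.

m = 57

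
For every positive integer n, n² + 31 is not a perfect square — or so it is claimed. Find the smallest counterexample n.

n = 15

For n = 1, 2, 3, 4, …, 12, 13, 14 the conclusion holds.
n = 15: 15² + 31 = 256 = 16², a perfect square.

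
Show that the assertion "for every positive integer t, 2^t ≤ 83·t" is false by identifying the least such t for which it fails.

For t = 1, 2, 3, 4, 5, 6, 7, 8, 9 the conclusion holds.
t = 10: 2^t = 1024 and 83·t = 830, so 1024 > 830.

t = 10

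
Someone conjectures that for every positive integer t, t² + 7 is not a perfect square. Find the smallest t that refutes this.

t = 3

For t = 1, 2 the conclusion holds.
t = 3: 3² + 7 = 16 = 4², a perfect square.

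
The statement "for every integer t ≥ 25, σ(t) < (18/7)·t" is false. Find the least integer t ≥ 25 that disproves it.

t = 48

A counterexample is any integer t ≥ 25 such that the claim fails; we check each in order.
The first 23 eligible values, up to t = 47, all satisfy the conclusion.
t = 48: σ(48) = 124; 124 ≥ 864/7.
Thus t = 48 disproves the claim, and no smaller t works.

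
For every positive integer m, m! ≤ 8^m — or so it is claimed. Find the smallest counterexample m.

We need the least positive integer m for which m! > 8^m.
For m = 1, 2, 3, 4, …, 17, 18, 19 the conclusion holds.
m = 20: m! = 2432902008176640000 and 8^m = 1152921504606846976, so 2432902008176640000 > 1152921504606846976.
Hence m = 20 is a counterexample.

m = 20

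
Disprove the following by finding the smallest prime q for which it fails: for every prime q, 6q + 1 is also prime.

q = 19

Check each prime q in order until 6q + 1 is not prime.
q = 2: 6q + 1 = 13, prime.
q = 3: 6q + 1 = 19, prime.
q = 5: 6q + 1 = 31, prime.
q = 7: 6q + 1 = 43, prime.
q = 11: 6q + 1 = 67, prime.
q = 13: 6q + 1 = 79, prime.
q = 17: 6q + 1 = 103, prime.
q = 19: 6q + 1 = 115 = 5 × 23, not prime.
Thus q = 19 disproves the claim, and no smaller q works.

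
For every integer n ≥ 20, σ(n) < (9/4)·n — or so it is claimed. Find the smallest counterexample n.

Check each integer n ≥ 20 in order until the claim fails.
For n = 20, 21, 22, 23 the conclusion holds.
n = 24: σ(24) = 60; 60 ≥ 54.

n = 24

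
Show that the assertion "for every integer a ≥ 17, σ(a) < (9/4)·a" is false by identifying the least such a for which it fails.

a = 24

A counterexample is any integer a ≥ 17 such that the claim fails; we check each in order.
For a = 17, 18, 19, 20, 21, 22, 23 the conclusion holds.
a = 24: σ(24) = 60; 60 ≥ 54.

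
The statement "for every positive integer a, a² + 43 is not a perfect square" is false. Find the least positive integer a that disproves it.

a = 21

We need the least positive integer a for which a² + 43 is a perfect square.
For a = 1, 2, 3, 4, …, 18, 19, 20 the conclusion holds.
a = 21: 21² + 43 = 484 = 22², a perfect square.
Thus a = 21 disproves the claim, and no smaller a works.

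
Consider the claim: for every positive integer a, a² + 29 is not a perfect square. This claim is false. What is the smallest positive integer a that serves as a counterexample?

a = 14

For a = 1, 2, 3, 4, …, 11, 12, 13 the conclusion holds.
a = 14: 14² + 29 = 225 = 15², a perfect square.
Thus a = 14 disproves the claim, and no smaller a works.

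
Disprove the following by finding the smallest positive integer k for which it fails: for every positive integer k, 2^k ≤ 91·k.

k = 10

A counterexample is any positive integer k such that 2^k > 91·k; we check each in order.
The first 9 eligible values, up to k = 9, all satisfy the conclusion.
k = 10: 2^k = 1024 and 91·k = 910, so 1024 > 910.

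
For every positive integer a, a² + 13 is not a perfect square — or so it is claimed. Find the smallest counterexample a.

A counterexample is any positive integer a such that a² + 13 is a perfect square; we check each in order.
For a = 1, 2, 3, 4, 5 the conclusion holds.
a = 6: 6² + 13 = 49 = 7², a perfect square.
Thus a = 6 disproves the claim, and no smaller a works.

a = 6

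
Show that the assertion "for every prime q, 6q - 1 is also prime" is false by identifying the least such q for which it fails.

q = 11

We need the least prime q for which 6q - 1 is not prime.
The first 4 eligible values, up to q = 7, all satisfy the conclusion.
q = 11: 6q - 1 = 65 = 5 × 13, not prime.
Hence q = 11 is a counterexample.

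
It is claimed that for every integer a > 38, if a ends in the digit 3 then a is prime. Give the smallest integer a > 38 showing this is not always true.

We need the least integer a > 38 for which a ends in the digit 3 but a is not prime.
For a = 43, 53 the conclusion holds.
a = 63: 63 ends in 3; 63 = 3 × 21, composite.

a = 63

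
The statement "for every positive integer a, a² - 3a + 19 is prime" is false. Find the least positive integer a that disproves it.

We need the least positive integer a for which a² - 3a + 19 is not prime.
For a = 1, 2, 3, 4, …, 15, 16, 17 the conclusion holds.
a = 18: a² - 3a + 19 = 289 = 17 × 17, composite.
Thus a = 18 disproves the claim, and no smaller a works.

a = 18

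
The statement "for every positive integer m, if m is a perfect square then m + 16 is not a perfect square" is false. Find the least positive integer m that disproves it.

For m = 1, 4 the conclusion holds.
m = 9: 9 = 3² and 9 + 16 = 25 = 5².

m = 9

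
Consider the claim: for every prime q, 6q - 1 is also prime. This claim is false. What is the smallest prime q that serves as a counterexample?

q = 11

For q = 2, 3, 5, 7 the conclusion holds.
q = 11: 6q - 1 = 65 = 5 × 13, not prime.
So q = 11 is the smallest counterexample.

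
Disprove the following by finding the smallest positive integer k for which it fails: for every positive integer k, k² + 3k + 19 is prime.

Check each positive integer k in order until k² + 3k + 19 is not prime.
For k = 1, 2, 3, 4, …, 12, 13, 14 the conclusion holds.
k = 15: k² + 3k + 19 = 289 = 17 × 17, composite.
So k = 15 is the smallest counterexample.

k = 15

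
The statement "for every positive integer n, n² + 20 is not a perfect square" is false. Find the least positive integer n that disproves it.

n = 4

Check each positive integer n in order until n² + 20 is a perfect square.
For n = 1, 2, 3 the conclusion holds.
n = 4: 4² + 20 = 36 = 6², a perfect square.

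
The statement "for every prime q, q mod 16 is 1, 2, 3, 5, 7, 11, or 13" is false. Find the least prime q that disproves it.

Check each prime q in order until the claim fails.
For q = 2, 3, 5, 7, 11, 13, 17, 19, 23, 29 the conclusion holds.
q = 31: 31 mod 16 = 15 — not in {1, 2, 3, 5, 7, 11, 13}.

q = 31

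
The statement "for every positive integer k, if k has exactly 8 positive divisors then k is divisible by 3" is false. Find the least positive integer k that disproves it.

k = 24: τ(24) = 8; 24 mod 3 = 0.
k = 30: τ(30) = 8; 30 mod 3 = 0.
k = 40: τ(40) = 8; 40 mod 3 = 1.

k = 40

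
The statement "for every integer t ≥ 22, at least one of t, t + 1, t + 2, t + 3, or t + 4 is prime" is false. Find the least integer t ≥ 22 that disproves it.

A counterexample is any integer t ≥ 22 such that t, t + 1, t + 2, t + 3, t + 4 are all composite; we check each in order.
For t = 22, 23 the conclusion holds.
t = 24: 24 = 2 × 12; 25 = 5 × 5; 26 = 2 × 13; 27 = 3 × 9; 28 = 2 × 14 — all composite.
Hence t = 24 is a counterexample.

t = 24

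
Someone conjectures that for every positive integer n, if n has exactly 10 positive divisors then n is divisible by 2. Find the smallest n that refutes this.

n = 405

Check each positive integer n in order until n has exactly 10 positive divisors but n is not divisible by 2.
For n = 48, 80, 112, 162, 176, 208, 272, 304, 368 the conclusion holds.
n = 405: τ(405) = 10; 405 mod 2 = 1.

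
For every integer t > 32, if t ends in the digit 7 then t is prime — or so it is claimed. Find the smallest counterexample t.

t = 57

A counterexample is any integer t > 32 such that t ends in the digit 7 but t is not prime; we check each in order.
t = 37: 37 ends in 7 and is prime.
t = 47: 47 ends in 7 and is prime.
t = 57: 57 ends in 7; 57 = 3 × 19, composite.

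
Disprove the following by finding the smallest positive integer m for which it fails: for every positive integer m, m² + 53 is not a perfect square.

A counterexample is any positive integer m such that m² + 53 is a perfect square; we check each in order.
The first 25 eligible values, up to m = 25, all satisfy the conclusion.
m = 26: 26² + 53 = 729 = 27², a perfect square.

m = 26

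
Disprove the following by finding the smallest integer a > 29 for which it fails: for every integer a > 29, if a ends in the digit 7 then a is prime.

Check each integer a > 29 in order until a ends in the digit 7 but a is not prime.
For a = 37, 47 the conclusion holds.
a = 57: 57 ends in 7; 57 = 3 × 19, composite.

a = 57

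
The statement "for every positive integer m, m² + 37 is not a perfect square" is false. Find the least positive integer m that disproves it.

m = 18

Check each positive integer m in order until m² + 37 is a perfect square.
For m = 1, 2, 3, 4, …, 15, 16, 17 the conclusion holds.
m = 18: 18² + 37 = 361 = 19², a perfect square.
Thus m = 18 disproves the claim, and no smaller m works.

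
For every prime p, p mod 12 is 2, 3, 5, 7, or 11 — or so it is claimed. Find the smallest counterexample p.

p = 13

We need the least prime p for which the claim fails.
p = 2: 2 mod 12 = 2.
p = 3: 3 mod 12 = 3.
p = 5: 5 mod 12 = 5.
p = 7: 7 mod 12 = 7.
p = 11: 11 mod 12 = 11.
p = 13: 13 mod 12 = 1 — not in {2, 3, 5, 7, 11}.
So p = 13 is the smallest counterexample.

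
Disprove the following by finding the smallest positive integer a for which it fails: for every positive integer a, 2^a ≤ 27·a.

A counterexample is any positive integer a such that 2^a > 27·a; we check each in order.
The first 7 eligible values, up to a = 7, all satisfy the conclusion.
a = 8: 2^a = 256 and 27·a = 216, so 256 > 216.

a = 8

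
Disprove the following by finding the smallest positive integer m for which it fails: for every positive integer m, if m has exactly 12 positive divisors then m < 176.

A counterexample is any positive integer m such that m has exactly 12 positive divisors but the claim fails; we check each in order.
For m = 60, 72, 84, 90, …, 150, 156, 160 the conclusion holds.
m = 198: τ(198) = 12; 198 ≥ 176.

m = 198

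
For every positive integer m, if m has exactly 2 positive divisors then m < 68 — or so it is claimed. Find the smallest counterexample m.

m = 71

A counterexample is any positive integer m such that m has exactly 2 positive divisors but the claim fails; we check each in order.
For m = 2, 3, 5, 7, …, 59, 61, 67 the conclusion holds.
m = 71: τ(71) = 2; 71 ≥ 68.
Hence m = 71 is a counterexample.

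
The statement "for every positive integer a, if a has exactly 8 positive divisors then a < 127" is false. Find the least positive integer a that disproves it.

The first 15 eligible values, up to a = 114, all satisfy the conclusion.
a = 128: τ(128) = 8; 128 ≥ 127.

a = 128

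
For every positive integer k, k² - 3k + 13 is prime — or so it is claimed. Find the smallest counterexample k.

k = 12

A counterexample is any positive integer k such that k² - 3k + 13 is not prime; we check each in order.
The first 11 eligible values, up to k = 11, all satisfy the conclusion.
k = 12: k² - 3k + 13 = 121 = 11 × 11, composite.
Thus k = 12 disproves the claim, and no smaller k works.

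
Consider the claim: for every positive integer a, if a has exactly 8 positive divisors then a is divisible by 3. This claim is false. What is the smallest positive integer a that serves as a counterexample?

a = 40

Check each positive integer a in order until a has exactly 8 positive divisors but a is not divisible by 3.
a = 24: τ(24) = 8; 24 mod 3 = 0.
a = 30: τ(30) = 8; 30 mod 3 = 0.
a = 40: τ(40) = 8; 40 mod 3 = 1.
So a = 40 is the smallest counterexample.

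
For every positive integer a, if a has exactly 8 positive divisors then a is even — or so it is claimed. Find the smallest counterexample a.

a = 105

A counterexample is any positive integer a such that a has exactly 8 positive divisors but a is odd; we check each in order.
The first 12 eligible values, up to a = 104, all satisfy the conclusion.
a = 105: divisors of 105: 1, 3, 5, 7, 15, 21, 35, 105; 105 is odd.
Thus a = 105 disproves the claim, and no smaller a works.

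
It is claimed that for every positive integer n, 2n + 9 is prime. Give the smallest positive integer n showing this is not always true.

n = 3

Check each positive integer n in order until 2n + 9 is not prime.
For n = 1, 2 the conclusion holds.
n = 3: 2n + 9 = 15 = 3 × 5, composite.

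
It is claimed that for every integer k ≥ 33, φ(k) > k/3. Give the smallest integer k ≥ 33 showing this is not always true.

We need the least integer k ≥ 33 for which the claim fails.
k = 33: φ(33) = 20 and 33/3 = 11, so φ(33) > 33/3.
k = 34: φ(34) = 16 and 34/3 = 34/3, so φ(34) > 34/3.
k = 35: φ(35) = 24 and 35/3 = 35/3, so φ(35) > 35/3.
k = 36: φ(36) = 12 and 36/3 = 12, so φ(36) ≤ 36/3.
Hence k = 36 is a counterexample.

k = 36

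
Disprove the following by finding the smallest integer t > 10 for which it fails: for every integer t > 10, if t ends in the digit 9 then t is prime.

t = 39

We need the least integer t > 10 for which t ends in the digit 9 but t is not prime.
For t = 19, 29 the conclusion holds.
t = 39: 39 ends in 9; 39 = 3 × 13, composite.
Hence t = 39 is a counterexample.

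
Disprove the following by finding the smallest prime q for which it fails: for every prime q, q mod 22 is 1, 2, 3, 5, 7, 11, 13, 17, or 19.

A counterexample is any prime q such that the claim fails; we check each in order.
The first 10 eligible values, up to q = 29, all satisfy the conclusion.
q = 31: 31 mod 22 = 9 — not in {1, 2, 3, 5, 7, 11, 13, 17, 19}.

q = 31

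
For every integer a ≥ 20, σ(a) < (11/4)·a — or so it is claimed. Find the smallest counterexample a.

a = 60

We need the least integer a ≥ 20 for which the claim fails.
For a = 20, 21, 22, 23, …, 57, 58, 59 the conclusion holds.
a = 60: σ(60) = 168; 168 ≥ 165.
So a = 60 is the smallest counterexample.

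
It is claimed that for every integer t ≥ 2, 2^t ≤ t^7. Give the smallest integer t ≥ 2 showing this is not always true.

Check each integer t ≥ 2 in order until 2^t > t^7.
For t = 2, 3, 4, 5, …, 34, 35, 36 the conclusion holds.
t = 37: 2^t = 137438953472 and t^7 = 94931877133, so 137438953472 > 94931877133.
Hence t = 37 is a counterexample.

t = 37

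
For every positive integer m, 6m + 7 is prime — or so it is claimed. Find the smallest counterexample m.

m = 3

Check each positive integer m in order until 6m + 7 is not prime.
For m = 1, 2 the conclusion holds.
m = 3: 6m + 7 = 25 = 5 × 5, composite.
So m = 3 is the smallest counterexample.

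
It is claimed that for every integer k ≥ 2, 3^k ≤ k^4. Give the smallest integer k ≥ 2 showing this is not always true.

k = 2: 3^k = 9 and k^4 = 16, so 9 ≤ 16.
k = 3: 3^k = 27 and k^4 = 81, so 27 ≤ 81.
k = 4: 3^k = 81 and k^4 = 256, so 81 ≤ 256.
k = 5: 3^k = 243 and k^4 = 625, so 243 ≤ 625.
k = 6: 3^k = 729 and k^4 = 1296, so 729 ≤ 1296.
k = 7: 3^k = 2187 and k^4 = 2401, so 2187 ≤ 2401.
k = 8: 3^k = 6561 and k^4 = 4096, so 6561 > 4096.

k = 8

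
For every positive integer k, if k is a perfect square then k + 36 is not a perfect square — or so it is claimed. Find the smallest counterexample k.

k = 64

Check each positive integer k in order until k is a perfect square but k + 36 is a perfect square.
For k = 1, 4, 9, 16, 25, 36, 49 the conclusion holds.
k = 64: 64 = 8² and 64 + 36 = 100 = 10².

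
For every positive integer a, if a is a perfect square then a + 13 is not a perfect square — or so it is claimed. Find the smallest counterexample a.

The first 5 eligible values, up to a = 25, all satisfy the conclusion.
a = 36: 36 = 6² and 36 + 13 = 49 = 7².
Thus a = 36 disproves the claim, and no smaller a works.

a = 36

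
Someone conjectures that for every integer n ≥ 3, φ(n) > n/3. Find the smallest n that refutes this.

Check each integer n ≥ 3 in order until the claim fails.
For n = 3, 4, 5 the conclusion holds.
n = 6: φ(6) = 2 and 6/3 = 2, so φ(6) ≤ 6/3.
So n = 6 is the smallest counterexample.

n = 6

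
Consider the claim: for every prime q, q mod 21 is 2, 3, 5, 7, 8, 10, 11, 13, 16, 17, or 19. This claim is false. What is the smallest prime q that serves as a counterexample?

q = 41

A counterexample is any prime q such that the claim fails; we check each in order.
The first 12 eligible values, up to q = 37, all satisfy the conclusion.
q = 41: 41 mod 21 = 20 — not in {2, 3, 5, 7, 8, 10, 11, 13, 16, 17, 19}.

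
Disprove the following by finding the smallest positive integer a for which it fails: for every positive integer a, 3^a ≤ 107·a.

We need the least positive integer a for which 3^a > 107·a.
For a = 1, 2, 3, 4, 5 the conclusion holds.
a = 6: 3^a = 729 and 107·a = 642, so 729 > 642.
So a = 6 is the smallest counterexample.

a = 6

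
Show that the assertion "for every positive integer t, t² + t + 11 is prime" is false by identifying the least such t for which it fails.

We need the least positive integer t for which t² + t + 11 is not prime.
For t = 1, 2, 3, 4, 5, 6, 7, 8, 9 the conclusion holds.
t = 10: t² + t + 11 = 121 = 11 × 11, composite.
Thus t = 10 disproves the claim, and no smaller t works.

t = 10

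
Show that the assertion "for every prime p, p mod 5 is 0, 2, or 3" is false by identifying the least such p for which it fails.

We need the least prime p for which the claim fails.
The first 4 eligible values, up to p = 7, all satisfy the conclusion.
p = 11: 11 mod 5 = 1 — not in {0, 2, 3}.
Hence p = 11 is a counterexample.

p = 11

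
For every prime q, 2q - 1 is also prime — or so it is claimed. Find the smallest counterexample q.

q = 5

We need the least prime q for which 2q - 1 is not prime.
q = 2: 2q - 1 = 3, prime.
q = 3: 2q - 1 = 5, prime.
q = 5: 2q - 1 = 9 = 3 × 3, not prime.
So q = 5 is the smallest counterexample.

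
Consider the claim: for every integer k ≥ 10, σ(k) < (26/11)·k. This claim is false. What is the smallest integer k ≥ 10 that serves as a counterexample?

k = 24

A counterexample is any integer k ≥ 10 such that the claim fails; we check each in order.
For k = 10, 11, 12, 13, …, 21, 22, 23 the conclusion holds.
k = 24: σ(24) = 60; 60 ≥ 624/11.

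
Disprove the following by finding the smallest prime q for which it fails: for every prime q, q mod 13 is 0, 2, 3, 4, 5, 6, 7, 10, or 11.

A counterexample is any prime q such that the claim fails; we check each in order.
The first 14 eligible values, up to q = 43, all satisfy the conclusion.
q = 47: 47 mod 13 = 8 — not in {0, 2, 3, 4, 5, 6, 7, 10, 11}.

q = 47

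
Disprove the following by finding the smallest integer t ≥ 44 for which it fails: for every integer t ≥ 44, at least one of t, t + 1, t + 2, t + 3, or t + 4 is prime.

The first 4 eligible values, up to t = 47, all satisfy the conclusion.
t = 48: 48 = 2 × 24; 49 = 7 × 7; 50 = 2 × 25; 51 = 3 × 17; 52 = 2 × 26 — all composite.
Hence t = 48 is a counterexample.

t = 48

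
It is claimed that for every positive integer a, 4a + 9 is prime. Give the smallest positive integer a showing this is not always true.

a = 3

We need the least positive integer a for which 4a + 9 is not prime.
For a = 1, 2 the conclusion holds.
a = 3: 4a + 9 = 21 = 3 × 7, composite.
Hence a = 3 is a counterexample.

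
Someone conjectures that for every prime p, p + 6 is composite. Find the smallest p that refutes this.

p = 5

For p = 2, 3 the conclusion holds.
p = 5: p + 6 = 11, prime — not composite.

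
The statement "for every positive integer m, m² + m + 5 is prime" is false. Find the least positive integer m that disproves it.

m = 4

For m = 1, 2, 3 the conclusion holds.
m = 4: m² + m + 5 = 25 = 5 × 5, composite.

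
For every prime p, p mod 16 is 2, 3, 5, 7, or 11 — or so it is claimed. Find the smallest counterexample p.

p = 13

Check each prime p in order until the claim fails.
The first 5 eligible values, up to p = 11, all satisfy the conclusion.
p = 13: 13 mod 16 = 13 — not in {2, 3, 5, 7, 11}.
Hence p = 13 is a counterexample.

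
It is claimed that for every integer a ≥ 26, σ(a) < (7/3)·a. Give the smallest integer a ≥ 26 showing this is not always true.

a = 30

Check each integer a ≥ 26 in order until the claim fails.
For a = 26, 27, 28, 29 the conclusion holds.
a = 30: σ(30) = 72; 72 ≥ 70.
So a = 30 is the smallest counterexample.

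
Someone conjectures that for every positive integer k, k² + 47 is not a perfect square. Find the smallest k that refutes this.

k = 23

Check each positive integer k in order until k² + 47 is a perfect square.
The first 22 eligible values, up to k = 22, all satisfy the conclusion.
k = 23: 23² + 47 = 576 = 24², a perfect square.
So k = 23 is the smallest counterexample.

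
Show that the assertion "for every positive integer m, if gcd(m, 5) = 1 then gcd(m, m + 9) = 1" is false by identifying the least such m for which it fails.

m = 3

We need the least positive integer m for which gcd(m, 5) = 1 but gcd(m, m + 9) > 1.
m = 1: gcd(1, 10) = 1.
m = 2: gcd(2, 11) = 1.
m = 3: gcd(3, 12) = 3.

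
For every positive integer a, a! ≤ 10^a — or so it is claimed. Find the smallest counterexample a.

A counterexample is any positive integer a such that a! > 10^a; we check each in order.
The first 24 eligible values, up to a = 24, all satisfy the conclusion.
a = 25: a! = 15511210043330985984000000 and 10^a = 10000000000000000000000000, so 15511210043330985984000000 > 10000000000000000000000000.

a = 25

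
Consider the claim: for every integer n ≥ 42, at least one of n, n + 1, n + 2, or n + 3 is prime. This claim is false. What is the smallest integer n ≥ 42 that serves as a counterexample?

n = 42: 43 is prime.
n = 43: 43 is prime.
n = 44: 47 is prime.
n = 45: 47 is prime.
n = 46: 47 is prime.
n = 47: 47 is prime.
n = 48: 48 = 2 × 24; 49 = 7 × 7; 50 = 2 × 25; 51 = 3 × 17 — all composite.
So n = 48 is the smallest counterexample.

n = 48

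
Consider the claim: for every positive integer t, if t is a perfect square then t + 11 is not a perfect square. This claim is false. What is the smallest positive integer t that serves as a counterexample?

A counterexample is any positive integer t such that t is a perfect square but t + 11 is a perfect square; we check each in order.
For t = 1, 4, 9, 16 the conclusion holds.
t = 25: 25 = 5² and 25 + 11 = 36 = 6².
Thus t = 25 disproves the claim, and no smaller t works.

t = 25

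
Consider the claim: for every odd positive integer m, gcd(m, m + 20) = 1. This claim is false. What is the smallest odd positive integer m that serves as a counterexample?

m = 5

A counterexample is any odd positive integer m such that gcd(m, m + 20) > 1; we check each in order.
For m = 1, 3 the conclusion holds.
m = 5: gcd(5, 25) = 5.
Hence m = 5 is a counterexample.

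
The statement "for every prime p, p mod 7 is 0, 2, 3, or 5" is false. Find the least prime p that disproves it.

p = 11

A counterexample is any prime p such that the claim fails; we check each in order.
The first 4 eligible values, up to p = 7, all satisfy the conclusion.
p = 11: 11 mod 7 = 4 — not in {0, 2, 3, 5}.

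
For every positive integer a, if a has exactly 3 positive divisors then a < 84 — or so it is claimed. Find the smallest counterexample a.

The first 4 eligible values, up to a = 49, all satisfy the conclusion.
a = 121: τ(121) = 3; 121 ≥ 84.
So a = 121 is the smallest counterexample.

a = 121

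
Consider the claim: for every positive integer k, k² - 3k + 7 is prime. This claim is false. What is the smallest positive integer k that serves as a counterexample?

We need the least positive integer k for which k² - 3k + 7 is not prime.
For k = 1, 2, 3, 4, 5 the conclusion holds.
k = 6: k² - 3k + 7 = 25 = 5 × 5, composite.
Hence k = 6 is a counterexample.

k = 6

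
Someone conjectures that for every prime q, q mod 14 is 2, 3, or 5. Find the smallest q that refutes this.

q = 7

For q = 2, 3, 5 the conclusion holds.
q = 7: 7 mod 14 = 7 — not in {2, 3, 5}.
So q = 7 is the smallest counterexample.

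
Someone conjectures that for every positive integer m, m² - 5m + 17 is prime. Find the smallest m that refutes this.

m = 13

For m = 1, 2, 3, 4, …, 10, 11, 12 the conclusion holds.
m = 13: m² - 5m + 17 = 121 = 11 × 11, composite.
Thus m = 13 disproves the claim, and no smaller m works.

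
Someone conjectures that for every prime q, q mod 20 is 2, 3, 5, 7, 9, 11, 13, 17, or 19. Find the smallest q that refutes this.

A counterexample is any prime q such that the claim fails; we check each in order.
For q = 2, 3, 5, 7, …, 29, 31, 37 the conclusion holds.
q = 41: 41 mod 20 = 1 — not in {2, 3, 5, 7, 9, 11, 13, 17, 19}.

q = 41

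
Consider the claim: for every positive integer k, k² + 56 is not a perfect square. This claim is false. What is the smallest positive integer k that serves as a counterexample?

k = 5

The first 4 eligible values, up to k = 4, all satisfy the conclusion.
k = 5: 5² + 56 = 81 = 9², a perfect square.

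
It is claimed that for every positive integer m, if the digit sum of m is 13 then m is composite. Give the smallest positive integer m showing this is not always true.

m = 67

A counterexample is any positive integer m such that the digit sum of m is 13 but m is prime; we check each in order.
m = 49: digit sum 13; 49 is composite.
m = 58: digit sum 13; 58 is composite.
m = 67: digit sum 13; 67 is prime, not composite.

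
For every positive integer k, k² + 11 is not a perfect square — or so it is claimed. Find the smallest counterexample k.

We need the least positive integer k for which k² + 11 is a perfect square.
For k = 1, 2, 3, 4 the conclusion holds.
k = 5: 5² + 11 = 36 = 6², a perfect square.

k = 5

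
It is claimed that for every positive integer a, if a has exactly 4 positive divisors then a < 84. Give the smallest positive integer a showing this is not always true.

a = 85

For a = 6, 8, 10, 14, …, 74, 77, 82 the conclusion holds.
a = 85: τ(85) = 4; 85 ≥ 84.
Hence a = 85 is a counterexample.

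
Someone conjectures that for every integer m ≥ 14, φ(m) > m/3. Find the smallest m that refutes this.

m = 18

Check each integer m ≥ 14 in order until the claim fails.
For m = 14, 15, 16, 17 the conclusion holds.
m = 18: φ(18) = 6 and 18/3 = 6, so φ(18) ≤ 18/3.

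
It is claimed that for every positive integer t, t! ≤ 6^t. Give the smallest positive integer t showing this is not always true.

A counterexample is any positive integer t such that t! > 6^t; we check each in order.
The first 13 eligible values, up to t = 13, all satisfy the conclusion.
t = 14: t! = 87178291200 and 6^t = 78364164096, so 87178291200 > 78364164096.

t = 14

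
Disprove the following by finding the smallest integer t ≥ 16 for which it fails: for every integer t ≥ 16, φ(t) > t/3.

t = 18

We need the least integer t ≥ 16 for which the claim fails.
t = 16: φ(16) = 8 and 16/3 = 16/3, so φ(16) > 16/3.
t = 17: φ(17) = 16 and 17/3 = 17/3, so φ(17) > 17/3.
t = 18: φ(18) = 6 and 18/3 = 6, so φ(18) ≤ 18/3.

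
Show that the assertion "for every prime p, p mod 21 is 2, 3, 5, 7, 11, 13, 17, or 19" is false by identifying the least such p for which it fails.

For p = 2, 3, 5, 7, 11, 13, 17, 19, 23 the conclusion holds.
p = 29: 29 mod 21 = 8 — not in {2, 3, 5, 7, 11, 13, 17, 19}.
So p = 29 is the smallest counterexample.

p = 29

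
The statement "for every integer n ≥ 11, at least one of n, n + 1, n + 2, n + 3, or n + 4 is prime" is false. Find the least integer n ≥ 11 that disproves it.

A counterexample is any integer n ≥ 11 such that n, n + 1, n + 2, n + 3, n + 4 are all composite; we check each in order.
For n = 11, 12, 13, 14, …, 21, 22, 23 the conclusion holds.
n = 24: 24 = 2 × 12; 25 = 5 × 5; 26 = 2 × 13; 27 = 3 × 9; 28 = 2 × 14 — all composite.

n = 24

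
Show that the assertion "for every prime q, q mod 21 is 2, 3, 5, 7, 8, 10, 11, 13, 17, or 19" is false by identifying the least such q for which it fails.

We need the least prime q for which the claim fails.
The first 11 eligible values, up to q = 31, all satisfy the conclusion.
q = 37: 37 mod 21 = 16 — not in {2, 3, 5, 7, 8, 10, 11, 13, 17, 19}.
So q = 37 is the smallest counterexample.

q = 37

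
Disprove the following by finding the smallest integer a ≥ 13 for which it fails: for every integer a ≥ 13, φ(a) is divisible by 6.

a = 15

We need the least integer a ≥ 13 for which φ(a) is not divisible by 6.
a = 13: φ(13) = 12; 12 mod 6 = 0.
a = 14: φ(14) = 6; 6 mod 6 = 0.
a = 15: φ(15) = 8; 8 mod 6 = 2.
Hence a = 15 is a counterexample.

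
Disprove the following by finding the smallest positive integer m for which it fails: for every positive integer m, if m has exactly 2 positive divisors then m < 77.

m = 79

A counterexample is any positive integer m such that m has exactly 2 positive divisors but the claim fails; we check each in order.
For m = 2, 3, 5, 7, …, 67, 71, 73 the conclusion holds.
m = 79: τ(79) = 2; 79 ≥ 77.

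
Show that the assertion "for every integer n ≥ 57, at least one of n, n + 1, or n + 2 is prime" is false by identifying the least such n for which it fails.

Check each integer n ≥ 57 in order until n, n + 1, n + 2 are all composite.
For n = 57, 58, 59, 60, 61 the conclusion holds.
n = 62: 62 = 2 × 31; 63 = 3 × 21; 64 = 2 × 32 — all composite.
Thus n = 62 disproves the claim, and no smaller n works.

n = 62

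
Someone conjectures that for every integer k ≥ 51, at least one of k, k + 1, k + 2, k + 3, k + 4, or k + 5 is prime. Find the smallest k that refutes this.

A counterexample is any integer k ≥ 51 such that k, k + 1, k + 2, k + 3, k + 4, k + 5 are all composite; we check each in order.
The first 39 eligible values, up to k = 89, all satisfy the conclusion.
k = 90: 90 = 2 × 45; 91 = 7 × 13; 92 = 2 × 46; 93 = 3 × 31; 94 = 2 × 47; 95 = 5 × 19 — all composite.

k = 90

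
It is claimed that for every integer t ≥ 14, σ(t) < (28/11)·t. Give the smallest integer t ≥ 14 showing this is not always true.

t = 48

For t = 14, 15, 16, 17, …, 45, 46, 47 the conclusion holds.
t = 48: σ(48) = 124; 124 ≥ 1344/11.
Thus t = 48 disproves the claim, and no smaller t works.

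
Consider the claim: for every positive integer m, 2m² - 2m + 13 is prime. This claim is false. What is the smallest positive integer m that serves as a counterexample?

m = 3

We need the least positive integer m for which 2m² - 2m + 13 is not prime.
m = 1: 2m² - 2m + 13 = 13, prime.
m = 2: 2m² - 2m + 13 = 17, prime.
m = 3: 2m² - 2m + 13 = 25 = 5 × 5, composite.
Hence m = 3 is a counterexample.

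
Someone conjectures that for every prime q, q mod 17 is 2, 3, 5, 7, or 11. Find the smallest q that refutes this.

q = 2: 2 mod 17 = 2.
q = 3: 3 mod 17 = 3.
q = 5: 5 mod 17 = 5.
q = 7: 7 mod 17 = 7.
q = 11: 11 mod 17 = 11.
q = 13: 13 mod 17 = 13 — not in {2, 3, 5, 7, 11}.
Thus q = 13 disproves the claim, and no smaller q works.

q = 13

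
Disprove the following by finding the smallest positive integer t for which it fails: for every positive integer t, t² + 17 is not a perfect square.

t = 8

A counterexample is any positive integer t such that t² + 17 is a perfect square; we check each in order.
The first 7 eligible values, up to t = 7, all satisfy the conclusion.
t = 8: 8² + 17 = 81 = 9², a perfect square.
Thus t = 8 disproves the claim, and no smaller t works.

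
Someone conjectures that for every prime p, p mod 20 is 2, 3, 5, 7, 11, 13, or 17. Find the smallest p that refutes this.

We need the least prime p for which the claim fails.
The first 7 eligible values, up to p = 17, all satisfy the conclusion.
p = 19: 19 mod 20 = 19 — not in {2, 3, 5, 7, 11, 13, 17}.

p = 19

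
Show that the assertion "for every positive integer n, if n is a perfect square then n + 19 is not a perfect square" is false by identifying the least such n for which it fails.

We need the least positive integer n for which n is a perfect square but n + 19 is a perfect square.
The first 8 eligible values, up to n = 64, all satisfy the conclusion.
n = 81: 81 = 9² and 81 + 19 = 100 = 10².
So n = 81 is the smallest counterexample.

n = 81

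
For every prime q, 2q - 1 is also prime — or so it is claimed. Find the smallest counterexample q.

We need the least prime q for which 2q - 1 is not prime.
For q = 2, 3 the conclusion holds.
q = 5: 2q - 1 = 9 = 3 × 3, not prime.
Thus q = 5 disproves the claim, and no smaller q works.

q = 5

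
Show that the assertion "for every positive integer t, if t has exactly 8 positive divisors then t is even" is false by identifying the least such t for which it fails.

t = 105

The first 12 eligible values, up to t = 104, all satisfy the conclusion.
t = 105: divisors of 105: 1, 3, 5, 7, 15, 21, 35, 105; 105 is odd.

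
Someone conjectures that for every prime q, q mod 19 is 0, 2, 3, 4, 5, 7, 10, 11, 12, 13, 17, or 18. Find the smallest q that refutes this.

Check each prime q in order until the claim fails.
For q = 2, 3, 5, 7, …, 37, 41, 43 the conclusion holds.
q = 47: 47 mod 19 = 9 — not in {0, 2, 3, 4, 5, 7, 10, 11, 12, 13, 17, 18}.

q = 47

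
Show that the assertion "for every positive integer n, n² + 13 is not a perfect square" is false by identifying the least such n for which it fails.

n = 6

Check each positive integer n in order until n² + 13 is a perfect square.
n = 1: 1² + 13 = 14, not a perfect square.
n = 2: 2² + 13 = 17, not a perfect square.
n = 3: 3² + 13 = 22, not a perfect square.
n = 4: 4² + 13 = 29, not a perfect square.
n = 5: 5² + 13 = 38, not a perfect square.
n = 6: 6² + 13 = 49 = 7², a perfect square.
Thus n = 6 disproves the claim, and no smaller n works.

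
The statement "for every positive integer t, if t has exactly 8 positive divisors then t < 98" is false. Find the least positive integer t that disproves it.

t = 102

We need the least positive integer t for which t has exactly 8 positive divisors but the claim fails.
For t = 24, 30, 40, 42, 54, 56, 66, 70, 78, 88 the conclusion holds.
t = 102: τ(102) = 8; 102 ≥ 98.
So t = 102 is the smallest counterexample.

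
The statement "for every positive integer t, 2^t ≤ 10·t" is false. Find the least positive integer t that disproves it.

t = 6

We need the least positive integer t for which 2^t > 10·t.
t = 1: 2^t = 2 and 10·t = 10, so 2 ≤ 10.
t = 2: 2^t = 4 and 10·t = 20, so 4 ≤ 20.
t = 3: 2^t = 8 and 10·t = 30, so 8 ≤ 30.
t = 4: 2^t = 16 and 10·t = 40, so 16 ≤ 40.
t = 5: 2^t = 32 and 10·t = 50, so 32 ≤ 50.
t = 6: 2^t = 64 and 10·t = 60, so 64 > 60.
So t = 6 is the smallest counterexample.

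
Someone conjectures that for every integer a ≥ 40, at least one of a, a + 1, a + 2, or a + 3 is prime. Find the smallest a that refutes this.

a = 48

The first 8 eligible values, up to a = 47, all satisfy the conclusion.
a = 48: 48 = 2 × 24; 49 = 7 × 7; 50 = 2 × 25; 51 = 3 × 17 — all composite.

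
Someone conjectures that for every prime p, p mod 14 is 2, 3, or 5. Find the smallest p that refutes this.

p = 7

A counterexample is any prime p such that the claim fails; we check each in order.
p = 2: 2 mod 14 = 2.
p = 3: 3 mod 14 = 3.
p = 5: 5 mod 14 = 5.
p = 7: 7 mod 14 = 7 — not in {2, 3, 5}.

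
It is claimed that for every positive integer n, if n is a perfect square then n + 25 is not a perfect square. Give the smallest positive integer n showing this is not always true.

n = 144

A counterexample is any positive integer n such that n is a perfect square but n + 25 is a perfect square; we check each in order.
For n = 1, 4, 9, 16, …, 81, 100, 121 the conclusion holds.
n = 144: 144 = 12² and 144 + 25 = 169 = 13².
Hence n = 144 is a counterexample.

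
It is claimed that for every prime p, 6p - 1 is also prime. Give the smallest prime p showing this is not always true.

A counterexample is any prime p such that 6p - 1 is not prime; we check each in order.
p = 2: 6p - 1 = 11, prime.
p = 3: 6p - 1 = 17, prime.
p = 5: 6p - 1 = 29, prime.
p = 7: 6p - 1 = 41, prime.
p = 11: 6p - 1 = 65 = 5 × 13, not prime.
So p = 11 is the smallest counterexample.

p = 11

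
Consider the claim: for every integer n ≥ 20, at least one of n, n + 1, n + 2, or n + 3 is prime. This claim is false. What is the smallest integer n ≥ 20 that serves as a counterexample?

The first 4 eligible values, up to n = 23, all satisfy the conclusion.
n = 24: 24 = 2 × 12; 25 = 5 × 5; 26 = 2 × 13; 27 = 3 × 9 — all composite.

n = 24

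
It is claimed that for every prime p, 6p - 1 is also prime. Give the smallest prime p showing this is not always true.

p = 11

The first 4 eligible values, up to p = 7, all satisfy the conclusion.
p = 11: 6p - 1 = 65 = 5 × 13, not prime.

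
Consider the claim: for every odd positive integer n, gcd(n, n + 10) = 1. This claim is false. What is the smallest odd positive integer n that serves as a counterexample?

n = 5

n = 1: gcd(1, 11) = 1.
n = 3: gcd(3, 13) = 1.
n = 5: gcd(5, 15) = 5.
So n = 5 is the smallest counterexample.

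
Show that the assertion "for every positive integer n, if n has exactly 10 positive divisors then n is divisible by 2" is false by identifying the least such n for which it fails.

n = 405

The first 9 eligible values, up to n = 368, all satisfy the conclusion.
n = 405: τ(405) = 10; 405 mod 2 = 1.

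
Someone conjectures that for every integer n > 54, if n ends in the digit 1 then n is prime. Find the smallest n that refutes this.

Check each integer n > 54 in order until n ends in the digit 1 but n is not prime.
n = 61: 61 ends in 1 and is prime.
n = 71: 71 ends in 1 and is prime.
n = 81: 81 ends in 1; 81 = 3 × 27, composite.

n = 81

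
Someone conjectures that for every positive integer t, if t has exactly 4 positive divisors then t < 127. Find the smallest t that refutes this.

A counterexample is any positive integer t such that t has exactly 4 positive divisors but the claim fails; we check each in order.
For t = 6, 8, 10, 14, …, 122, 123, 125 the conclusion holds.
t = 129: τ(129) = 4; 129 ≥ 127.

t = 129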